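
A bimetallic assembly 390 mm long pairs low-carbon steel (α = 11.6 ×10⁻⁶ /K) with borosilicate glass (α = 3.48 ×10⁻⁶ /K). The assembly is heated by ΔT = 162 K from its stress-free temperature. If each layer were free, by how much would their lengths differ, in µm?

Δα = |11.6 − 3.48|×10⁻⁶/K = 8.12×10⁻⁶/K.
ΔL_mismatch = Δα·L·ΔT = 8.12×10⁻⁶ × 390.0 mm × 162.0 K = 513 µm.

513 µm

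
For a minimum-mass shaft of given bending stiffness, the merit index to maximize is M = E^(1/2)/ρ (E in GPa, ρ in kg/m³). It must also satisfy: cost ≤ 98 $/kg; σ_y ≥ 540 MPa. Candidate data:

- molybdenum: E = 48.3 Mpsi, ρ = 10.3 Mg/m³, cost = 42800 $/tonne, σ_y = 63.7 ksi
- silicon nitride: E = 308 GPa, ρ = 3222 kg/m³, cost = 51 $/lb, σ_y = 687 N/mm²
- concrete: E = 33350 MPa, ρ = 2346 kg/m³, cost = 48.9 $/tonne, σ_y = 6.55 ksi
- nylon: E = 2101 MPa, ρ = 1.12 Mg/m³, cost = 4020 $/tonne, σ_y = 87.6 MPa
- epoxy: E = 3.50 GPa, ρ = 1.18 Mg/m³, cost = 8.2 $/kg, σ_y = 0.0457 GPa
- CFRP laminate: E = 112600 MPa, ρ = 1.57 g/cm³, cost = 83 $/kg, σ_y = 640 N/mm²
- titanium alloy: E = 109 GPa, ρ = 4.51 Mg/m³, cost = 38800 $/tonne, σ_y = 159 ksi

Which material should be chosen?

Screen on constraints: cost ≤ 98 $/kg; σ_y ≥ 540 MPa. Survivors: CFRP laminate, titanium alloy.
Convert each candidate to consistent units, then evaluate M:
  CFRP laminate: E = 112.6 GPa, ρ = 1570 kg/m³
  titanium alloy: E = 109.0 GPa, ρ = 4510 kg/m³
  CFRP laminate: M = 6.76×10⁻³
  titanium alloy: M = 2.31×10⁻³
The maximum is for CFRP laminate.

CFRP laminate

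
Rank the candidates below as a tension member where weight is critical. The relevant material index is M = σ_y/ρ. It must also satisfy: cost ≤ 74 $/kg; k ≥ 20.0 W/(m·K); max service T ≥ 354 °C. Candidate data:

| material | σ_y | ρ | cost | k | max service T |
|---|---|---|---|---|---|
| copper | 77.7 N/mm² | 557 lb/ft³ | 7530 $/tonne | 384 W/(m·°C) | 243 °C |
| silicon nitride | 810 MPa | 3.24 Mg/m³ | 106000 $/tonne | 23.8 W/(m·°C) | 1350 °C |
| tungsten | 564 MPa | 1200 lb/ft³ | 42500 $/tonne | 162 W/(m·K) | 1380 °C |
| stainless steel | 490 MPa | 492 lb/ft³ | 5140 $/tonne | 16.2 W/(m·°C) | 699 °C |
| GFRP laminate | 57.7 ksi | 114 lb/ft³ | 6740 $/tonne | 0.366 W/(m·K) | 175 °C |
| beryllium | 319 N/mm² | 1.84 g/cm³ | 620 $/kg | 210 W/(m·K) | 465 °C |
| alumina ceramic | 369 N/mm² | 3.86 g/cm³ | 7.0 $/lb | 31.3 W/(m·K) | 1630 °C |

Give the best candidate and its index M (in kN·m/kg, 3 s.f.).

Screen on constraints: cost ≤ 74 $/kg; k ≥ 20.0 W/(m·K); max service T ≥ 354 °C. Survivors: tungsten, alumina ceramic.
Putting every candidate on a common basis:
  tungsten: σ_y = 564.0 MPa, ρ = 19220 kg/m³
  alumina ceramic: σ_y = 369.0 MPa, ρ = 3860 kg/m³
  alumina ceramic: M = 95.6 kN·m/kg
  tungsten: M = 29.3 kN·m/kg
Highest index: alumina ceramic.

alumina ceramic, M = 95.6 kN·m/kg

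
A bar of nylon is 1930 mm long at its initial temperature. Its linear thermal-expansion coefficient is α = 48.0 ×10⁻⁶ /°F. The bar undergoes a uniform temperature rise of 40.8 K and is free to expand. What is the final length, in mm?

1936.8 mm

Convert α: 48.0×10⁻⁶/°F × (9/5) = 86.4×10⁻⁶/K.
ΔL = α·L₀·ΔT = 86.4×10⁻⁶ × 1930 mm × 40.80 K = 6.80 mm.
L = L₀ + ΔL = 1930 + 6.80 = 1936.8 mm.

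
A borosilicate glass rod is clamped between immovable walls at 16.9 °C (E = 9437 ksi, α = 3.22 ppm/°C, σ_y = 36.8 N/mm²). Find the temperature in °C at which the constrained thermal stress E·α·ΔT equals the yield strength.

E = 9437 ksi = 65.07 GPa.
σ_y = 36.8 N/mm² = 36.80 MPa.
E·α·ΔT = 36.80 MPa ⇒ ΔT = 36.80 / (65.07×10³ × 3.22×10⁻⁶) = 175.6 K.
T = 16.9 + 175.6 = 192.5 °C.

193 °C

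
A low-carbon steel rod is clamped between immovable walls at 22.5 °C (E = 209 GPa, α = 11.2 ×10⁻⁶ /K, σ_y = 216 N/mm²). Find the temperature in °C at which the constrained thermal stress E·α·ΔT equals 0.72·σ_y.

σ_y = 216 N/mm² = 216.0 MPa.
E·α·ΔT = 155.5 MPa ⇒ ΔT = 155.5 / (209.0×10³ × 11.2×10⁻⁶) = 66.44 K.
T = 22.5 + 66.44 = 88.94 °C.

88.9 °C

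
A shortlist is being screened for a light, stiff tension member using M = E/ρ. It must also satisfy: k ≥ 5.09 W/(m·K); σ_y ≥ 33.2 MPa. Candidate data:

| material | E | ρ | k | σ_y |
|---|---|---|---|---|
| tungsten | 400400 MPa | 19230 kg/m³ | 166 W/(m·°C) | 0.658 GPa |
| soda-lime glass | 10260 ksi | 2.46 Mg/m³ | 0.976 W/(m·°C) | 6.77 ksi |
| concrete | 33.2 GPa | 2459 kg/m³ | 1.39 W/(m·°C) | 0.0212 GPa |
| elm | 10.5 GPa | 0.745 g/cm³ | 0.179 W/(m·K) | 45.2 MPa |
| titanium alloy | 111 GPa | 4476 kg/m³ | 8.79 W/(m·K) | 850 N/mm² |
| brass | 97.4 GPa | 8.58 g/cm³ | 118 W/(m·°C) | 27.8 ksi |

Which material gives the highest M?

Screen on constraints: k ≥ 5.09 W/(m·K); σ_y ≥ 33.2 MPa. Survivors: tungsten, titanium alloy, brass.
Normalizing units and computing the index:
  tungsten: E = 400.4 GPa, ρ = 19230 kg/m³
  titanium alloy: E = 111.0 GPa, ρ = 4476 kg/m³
  brass: E = 97.40 GPa, ρ = 8580 kg/m³
  titanium alloy: M = 24.8 MN·m/kg
  tungsten: M = 20.8 MN·m/kg
  brass: M = 11.4 MN·m/kg
Titanium alloy has the largest M.

titanium alloy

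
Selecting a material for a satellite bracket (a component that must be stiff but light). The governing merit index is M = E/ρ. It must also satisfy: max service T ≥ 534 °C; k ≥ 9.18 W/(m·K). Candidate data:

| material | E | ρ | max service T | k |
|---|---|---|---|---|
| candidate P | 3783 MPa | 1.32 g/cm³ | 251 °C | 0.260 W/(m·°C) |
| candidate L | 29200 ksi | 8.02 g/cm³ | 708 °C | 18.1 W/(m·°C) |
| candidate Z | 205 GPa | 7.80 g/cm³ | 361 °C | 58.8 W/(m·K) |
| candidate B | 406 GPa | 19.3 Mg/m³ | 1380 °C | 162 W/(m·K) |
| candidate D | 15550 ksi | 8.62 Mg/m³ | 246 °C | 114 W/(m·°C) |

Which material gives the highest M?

candidate L

Screen on constraints: max service T ≥ 534 °C; k ≥ 9.18 W/(m·K). Survivors: candidate L, candidate B.
Putting every candidate on a common basis:
  candidate L: E = 201.3 GPa, ρ = 8020 kg/m³
  candidate B: E = 406.0 GPa, ρ = 19300 kg/m³
  candidate L: M = 25.1 MN·m/kg
  candidate B: M = 21.0 MN·m/kg
Highest index: candidate L.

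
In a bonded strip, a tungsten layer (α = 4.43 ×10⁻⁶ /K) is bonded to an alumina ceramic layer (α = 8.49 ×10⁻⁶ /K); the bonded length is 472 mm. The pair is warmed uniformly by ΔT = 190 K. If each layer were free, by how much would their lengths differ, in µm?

364 µm

Δα = |4.43 − 8.49|×10⁻⁶/K = 4.06×10⁻⁶/K.
ΔL_mismatch = Δα·L·ΔT = 4.06×10⁻⁶ × 472.0 mm × 190.0 K = 364 µm.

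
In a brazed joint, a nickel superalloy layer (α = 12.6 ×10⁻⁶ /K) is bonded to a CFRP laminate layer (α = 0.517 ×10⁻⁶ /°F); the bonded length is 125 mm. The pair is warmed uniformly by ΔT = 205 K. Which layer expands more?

nickel superalloy

CFRP laminate: α = 0.517×10⁻⁶/°F × 9/5 = 0.931×10⁻⁶/K.
α(nickel superalloy) = 12.6×10⁻⁶/K vs α(CFRP laminate) = 0.931×10⁻⁶/K.
Higher α expands more for the same ΔT: nickel superalloy.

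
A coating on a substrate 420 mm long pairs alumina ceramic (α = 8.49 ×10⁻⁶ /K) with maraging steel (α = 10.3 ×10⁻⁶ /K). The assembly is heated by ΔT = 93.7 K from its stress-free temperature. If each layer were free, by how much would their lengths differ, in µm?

Δα = |8.49 − 10.3|×10⁻⁶/K = 1.81×10⁻⁶/K.
ΔL_mismatch = Δα·L·ΔT = 1.81×10⁻⁶ × 420.0 mm × 93.7 K = 71.2 µm.

71.2 µm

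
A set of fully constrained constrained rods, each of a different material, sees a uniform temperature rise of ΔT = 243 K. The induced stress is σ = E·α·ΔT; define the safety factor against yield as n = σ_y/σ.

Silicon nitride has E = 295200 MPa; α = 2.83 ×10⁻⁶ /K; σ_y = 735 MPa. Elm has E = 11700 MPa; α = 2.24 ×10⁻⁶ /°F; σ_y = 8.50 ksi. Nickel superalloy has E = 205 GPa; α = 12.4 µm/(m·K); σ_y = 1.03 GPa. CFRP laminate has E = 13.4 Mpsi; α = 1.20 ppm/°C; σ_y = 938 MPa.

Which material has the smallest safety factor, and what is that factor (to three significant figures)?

nickel superalloy, n = 1.67

Converting E to GPa, α to ×10⁻⁶/K, σ_y to MPa, then σ and n for each:
  silicon nitride: E = 295.2, α = 2.83, σ_y = 735.0 → σ = 203 MPa, n = 3.62
  elm: E = 11.70, α = 4.03, σ_y = 58.61 → σ = 11.5 MPa, n = 5.11
  nickel superalloy: E = 205.0, α = 12.4, σ_y = 1030 → σ = 618 MPa, n = 1.67
  CFRP laminate: E = 92.39, α = 1.20, σ_y = 938.0 → σ = 26.9 MPa, n = 34.8
The minimum is nickel superalloy at n = 1.67.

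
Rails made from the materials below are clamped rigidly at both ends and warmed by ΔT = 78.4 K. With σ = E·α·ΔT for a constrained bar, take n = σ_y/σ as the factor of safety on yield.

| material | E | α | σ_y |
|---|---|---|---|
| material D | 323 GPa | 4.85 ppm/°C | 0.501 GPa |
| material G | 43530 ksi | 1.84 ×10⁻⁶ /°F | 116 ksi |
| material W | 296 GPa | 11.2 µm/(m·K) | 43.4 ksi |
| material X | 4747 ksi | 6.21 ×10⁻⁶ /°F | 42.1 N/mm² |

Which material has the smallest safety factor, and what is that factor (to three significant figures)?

Per material, after unit conversion:
  material D: E = 323.0, α = 4.85, σ_y = 501.0 → σ = 123 MPa, n = 4.08
  material G: E = 300.1, α = 3.31, σ_y = 799.8 → σ = 77.9 MPa, n = 10.3
  material W: E = 296.0, α = 11.2, σ_y = 299.2 → σ = 260 MPa, n = 1.15
  material X: E = 32.73, α = 11.2, σ_y = 42.10 → σ = 28.7 MPa, n = 1.47
The minimum is material W at n = 1.15.

material W, n = 1.15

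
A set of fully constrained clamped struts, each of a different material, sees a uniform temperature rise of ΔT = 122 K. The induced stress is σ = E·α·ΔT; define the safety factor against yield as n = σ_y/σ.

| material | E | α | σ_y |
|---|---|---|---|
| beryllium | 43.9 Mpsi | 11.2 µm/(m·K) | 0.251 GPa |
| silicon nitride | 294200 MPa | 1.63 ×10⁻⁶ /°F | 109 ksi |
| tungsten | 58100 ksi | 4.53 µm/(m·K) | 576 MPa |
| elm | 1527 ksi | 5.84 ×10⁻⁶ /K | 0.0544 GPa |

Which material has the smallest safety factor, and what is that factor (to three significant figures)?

beryllium, n = 0.607

In consistent units (E in GPa, α in ×10⁻⁶/K, σ_y in MPa):
  beryllium: E = 302.7, α = 11.2, σ_y = 251.0 → σ = 414 MPa, n = 0.607
  silicon nitride: E = 294.2, α = 2.93, σ_y = 751.5 → σ = 105 MPa, n = 7.14
  tungsten: E = 400.6, α = 4.53, σ_y = 576.0 → σ = 221 MPa, n = 2.60
  elm: E = 10.53, α = 5.84, σ_y = 54.40 → σ = 7.50 MPa, n = 7.25
The minimum is beryllium at n = 0.607.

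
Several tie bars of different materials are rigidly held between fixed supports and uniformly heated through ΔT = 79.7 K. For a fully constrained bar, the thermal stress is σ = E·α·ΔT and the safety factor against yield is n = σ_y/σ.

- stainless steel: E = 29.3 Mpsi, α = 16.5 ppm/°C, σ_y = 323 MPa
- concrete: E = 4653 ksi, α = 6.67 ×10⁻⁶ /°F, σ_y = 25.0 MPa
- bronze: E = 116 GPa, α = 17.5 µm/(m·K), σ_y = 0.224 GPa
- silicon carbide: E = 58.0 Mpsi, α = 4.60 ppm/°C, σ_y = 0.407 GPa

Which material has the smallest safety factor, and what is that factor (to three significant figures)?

concrete, n = 0.814

With everything in SI (GPa, ×10⁻⁶/K, MPa):
  stainless steel: E = 202.0, α = 16.5, σ_y = 323.0 → σ = 266 MPa, n = 1.22
  concrete: E = 32.08, α = 12.0, σ_y = 25.00 → σ = 30.7 MPa, n = 0.814
  bronze: E = 116.0, α = 17.5, σ_y = 224.0 → σ = 162 MPa, n = 1.38
  silicon carbide: E = 399.9, α = 4.60, σ_y = 407.0 → σ = 147 MPa, n = 2.78
Concrete has the lowest safety factor, n = 0.814.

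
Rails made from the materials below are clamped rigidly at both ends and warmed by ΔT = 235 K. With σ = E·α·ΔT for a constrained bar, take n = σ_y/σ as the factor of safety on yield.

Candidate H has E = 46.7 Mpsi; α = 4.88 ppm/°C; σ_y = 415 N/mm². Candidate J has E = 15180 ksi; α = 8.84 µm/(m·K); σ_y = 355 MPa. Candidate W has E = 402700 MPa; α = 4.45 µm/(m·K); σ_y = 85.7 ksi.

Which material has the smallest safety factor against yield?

In consistent units (E in GPa, α in ×10⁻⁶/K, σ_y in MPa):
  candidate H: E = 322.0, α = 4.88, σ_y = 415.0 → σ = 369 MPa, n = 1.12
  candidate J: E = 104.7, α = 8.84, σ_y = 355.0 → σ = 217 MPa, n = 1.63
  candidate W: E = 402.7, α = 4.45, σ_y = 590.9 → σ = 421 MPa, n = 1.40
Smallest n: candidate H with n = 1.12.

candidate H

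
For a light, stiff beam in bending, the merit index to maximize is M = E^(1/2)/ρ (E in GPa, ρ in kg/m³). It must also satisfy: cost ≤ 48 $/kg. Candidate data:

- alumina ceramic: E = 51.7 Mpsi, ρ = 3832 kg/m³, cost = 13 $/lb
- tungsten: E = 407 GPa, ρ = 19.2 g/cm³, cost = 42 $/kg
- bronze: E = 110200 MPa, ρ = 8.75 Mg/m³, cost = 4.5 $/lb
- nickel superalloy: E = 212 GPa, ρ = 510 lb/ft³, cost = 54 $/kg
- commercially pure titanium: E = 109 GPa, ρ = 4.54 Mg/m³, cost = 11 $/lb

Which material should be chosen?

Screen on constraints: cost ≤ 48 $/kg. Survivors: alumina ceramic, tungsten, bronze, commercially pure titanium.
In SI units:
  alumina ceramic: E = 356.5 GPa, ρ = 3832 kg/m³
  tungsten: E = 407.0 GPa, ρ = 19200 kg/m³
  bronze: E = 110.2 GPa, ρ = 8750 kg/m³
  commercially pure titanium: E = 109.0 GPa, ρ = 4540 kg/m³
  alumina ceramic: M = 4.93×10⁻³
  commercially pure titanium: M = 2.30×10⁻³
  bronze: M = 1.20×10⁻³
  tungsten: M = 1.05×10⁻³
Highest index: alumina ceramic.

alumina ceramic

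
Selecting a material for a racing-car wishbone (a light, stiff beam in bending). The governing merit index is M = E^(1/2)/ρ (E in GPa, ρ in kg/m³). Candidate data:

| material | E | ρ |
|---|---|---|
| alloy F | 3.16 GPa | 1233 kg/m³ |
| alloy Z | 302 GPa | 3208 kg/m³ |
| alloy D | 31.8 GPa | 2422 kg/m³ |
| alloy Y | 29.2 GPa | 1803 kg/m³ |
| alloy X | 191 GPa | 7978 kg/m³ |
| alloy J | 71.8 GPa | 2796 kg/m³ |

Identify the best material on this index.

Evaluate M for each candidate:
  alloy Z: M = 5.42×10⁻³
  alloy J: M = 3.03×10⁻³
  alloy Y: M = 3.00×10⁻³
  alloy D: M = 2.33×10⁻³
  alloy X: M = 1.73×10⁻³
  alloy F: M = 1.44×10⁻³
Highest index: alloy Z.

alloy Z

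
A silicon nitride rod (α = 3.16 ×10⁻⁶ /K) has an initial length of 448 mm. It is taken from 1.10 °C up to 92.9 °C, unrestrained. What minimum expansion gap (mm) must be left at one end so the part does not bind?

ΔT = 92.9 − 1.10 = 91.80 K.
ΔL = α·L₀·ΔT = 3.16×10⁻⁶ × 448 mm × 91.80 K = 0.130 mm.

0.130 mm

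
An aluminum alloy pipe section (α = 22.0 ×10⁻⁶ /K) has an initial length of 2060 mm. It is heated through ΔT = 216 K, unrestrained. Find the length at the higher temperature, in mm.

2069.8 mm

ΔL = α·L₀·ΔT = 22.0×10⁻⁶ × 2060 mm × 216.0 K = 9.79 mm.
L = L₀ + ΔL = 2060 + 9.79 = 2069.8 mm.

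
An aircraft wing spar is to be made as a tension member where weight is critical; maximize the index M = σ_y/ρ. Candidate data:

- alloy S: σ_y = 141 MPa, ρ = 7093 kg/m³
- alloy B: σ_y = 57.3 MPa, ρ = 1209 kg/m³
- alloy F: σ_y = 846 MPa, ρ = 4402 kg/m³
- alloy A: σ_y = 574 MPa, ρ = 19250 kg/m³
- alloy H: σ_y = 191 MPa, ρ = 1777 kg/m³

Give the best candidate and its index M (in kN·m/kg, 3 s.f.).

alloy F, M = 192 kN·m/kg

Evaluate M for each candidate:
  alloy F: M = 192 kN·m/kg
  alloy H: M = 107 kN·m/kg
  alloy B: M = 47.4 kN·m/kg
  alloy A: M = 29.8 kN·m/kg
  alloy S: M = 19.9 kN·m/kg
Highest index: alloy F.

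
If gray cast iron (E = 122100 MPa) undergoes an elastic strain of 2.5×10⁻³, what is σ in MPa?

E = 122100 MPa = 122.1 GPa.
σ = E·ε = 122100 MPa × 2.5×10⁻³ = 305 MPa.

305 MPa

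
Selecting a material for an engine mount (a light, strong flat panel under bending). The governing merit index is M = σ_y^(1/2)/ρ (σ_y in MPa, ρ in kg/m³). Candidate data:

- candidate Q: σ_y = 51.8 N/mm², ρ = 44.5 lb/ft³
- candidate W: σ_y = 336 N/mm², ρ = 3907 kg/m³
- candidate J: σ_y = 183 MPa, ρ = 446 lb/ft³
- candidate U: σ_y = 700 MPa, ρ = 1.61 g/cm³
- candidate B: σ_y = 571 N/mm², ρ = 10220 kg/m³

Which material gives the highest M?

Normalizing units and computing the index:
  candidate Q: σ_y = 51.80 MPa, ρ = 712.8 kg/m³
  candidate W: σ_y = 336.0 MPa, ρ = 3907 kg/m³
  candidate J: σ_y = 183.0 MPa, ρ = 7144 kg/m³
  candidate U: σ_y = 700.0 MPa, ρ = 1610 kg/m³
  candidate B: σ_y = 571.0 MPa, ρ = 10220 kg/m³
  candidate U: M = 16.4×10⁻³
  candidate Q: M = 10.1×10⁻³
  candidate W: M = 4.69×10⁻³
  candidate B: M = 2.34×10⁻³
  candidate J: M = 1.89×10⁻³
Highest index: candidate U.

candidate U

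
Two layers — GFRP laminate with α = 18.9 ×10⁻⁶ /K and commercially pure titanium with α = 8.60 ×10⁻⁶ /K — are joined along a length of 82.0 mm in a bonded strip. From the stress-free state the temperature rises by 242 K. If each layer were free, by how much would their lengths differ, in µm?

204 µm

Δα = |18.9 − 8.60|×10⁻⁶/K = 10.3×10⁻⁶/K.
ΔL_mismatch = Δα·L·ΔT = 10.3×10⁻⁶ × 82.0 mm × 242.0 K = 204 µm.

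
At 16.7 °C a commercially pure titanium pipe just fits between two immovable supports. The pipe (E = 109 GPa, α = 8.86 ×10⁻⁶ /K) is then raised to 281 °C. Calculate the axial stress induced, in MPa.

255 MPa

ΔT = 264.3 K. Constrained thermal stress σ = E·α·ΔT = 109.0×10³ MPa × 8.86×10⁻⁶ × 264.3 = 255 MPa (compressive).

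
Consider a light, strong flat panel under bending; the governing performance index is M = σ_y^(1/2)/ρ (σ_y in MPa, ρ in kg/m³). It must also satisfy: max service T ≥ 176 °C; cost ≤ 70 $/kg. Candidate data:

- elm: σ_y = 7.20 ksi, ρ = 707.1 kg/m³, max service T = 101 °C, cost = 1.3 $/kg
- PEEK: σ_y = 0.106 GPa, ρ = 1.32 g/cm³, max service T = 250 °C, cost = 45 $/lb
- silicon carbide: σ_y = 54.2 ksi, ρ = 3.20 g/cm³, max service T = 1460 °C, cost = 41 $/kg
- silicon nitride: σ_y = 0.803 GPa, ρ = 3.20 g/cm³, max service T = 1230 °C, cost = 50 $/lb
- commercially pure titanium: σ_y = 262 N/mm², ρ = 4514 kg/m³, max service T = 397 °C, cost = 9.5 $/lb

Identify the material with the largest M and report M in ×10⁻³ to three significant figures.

Screen on constraints: max service T ≥ 176 °C; cost ≤ 70 $/kg. Survivors: silicon carbide, commercially pure titanium.
In SI units:
  silicon carbide: σ_y = 373.7 MPa, ρ = 3200 kg/m³
  commercially pure titanium: σ_y = 262.0 MPa, ρ = 4514 kg/m³
  silicon carbide: M = 6.04×10⁻³
  commercially pure titanium: M = 3.59×10⁻³
The maximum is for silicon carbide.

silicon carbide, M = 6.04×10⁻³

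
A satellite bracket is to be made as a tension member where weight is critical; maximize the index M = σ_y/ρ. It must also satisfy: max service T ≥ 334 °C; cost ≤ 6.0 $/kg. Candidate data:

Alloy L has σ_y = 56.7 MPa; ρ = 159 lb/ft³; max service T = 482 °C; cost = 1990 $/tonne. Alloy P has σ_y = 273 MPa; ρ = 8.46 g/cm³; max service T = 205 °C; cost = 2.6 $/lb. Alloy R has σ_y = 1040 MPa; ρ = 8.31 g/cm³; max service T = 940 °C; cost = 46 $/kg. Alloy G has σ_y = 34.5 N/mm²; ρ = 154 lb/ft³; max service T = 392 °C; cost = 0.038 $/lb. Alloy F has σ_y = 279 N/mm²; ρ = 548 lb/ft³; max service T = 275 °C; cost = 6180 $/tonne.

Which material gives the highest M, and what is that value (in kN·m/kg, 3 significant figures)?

alloy L, M = 22.3 kN·m/kg

Screen on constraints: max service T ≥ 334 °C; cost ≤ 6.0 $/kg. Survivors: alloy L, alloy G.
Convert each candidate to consistent units, then evaluate M:
  alloy L: σ_y = 56.70 MPa, ρ = 2547 kg/m³
  alloy G: σ_y = 34.50 MPa, ρ = 2467 kg/m³
  alloy L: M = 22.3 kN·m/kg
  alloy G: M = 14.0 kN·m/kg
The maximum is for alloy L.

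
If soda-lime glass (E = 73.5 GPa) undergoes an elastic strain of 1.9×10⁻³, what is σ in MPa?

140 MPa

σ = E·ε = 73500 MPa × 1.9×10⁻³ = 140 MPa.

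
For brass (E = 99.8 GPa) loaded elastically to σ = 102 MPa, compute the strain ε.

1.02×10⁻³

ε = σ/E = 102 / 99800 = 1.02×10⁻³.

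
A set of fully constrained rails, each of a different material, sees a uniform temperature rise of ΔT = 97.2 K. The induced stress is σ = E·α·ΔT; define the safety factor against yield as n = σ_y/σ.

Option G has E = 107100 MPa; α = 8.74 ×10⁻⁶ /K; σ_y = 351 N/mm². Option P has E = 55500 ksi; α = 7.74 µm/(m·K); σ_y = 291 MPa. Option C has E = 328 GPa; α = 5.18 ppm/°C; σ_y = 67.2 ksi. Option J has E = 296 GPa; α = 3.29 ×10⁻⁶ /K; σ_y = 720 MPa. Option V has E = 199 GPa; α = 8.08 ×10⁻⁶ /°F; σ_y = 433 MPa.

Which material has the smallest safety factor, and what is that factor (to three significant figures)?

option P, n = 1.01

Per material, after unit conversion:
  option G: E = 107.1, α = 8.74, σ_y = 351.0 → σ = 91.0 MPa, n = 3.86
  option P: E = 382.7, α = 7.74, σ_y = 291.0 → σ = 288 MPa, n = 1.01
  option C: E = 328.0, α = 5.18, σ_y = 463.3 → σ = 165 MPa, n = 2.81
  option J: E = 296.0, α = 3.29, σ_y = 720.0 → σ = 94.7 MPa, n = 7.61
  option V: E = 199.0, α = 14.5, σ_y = 433.0 → σ = 281 MPa, n = 1.54
The minimum is option P at n = 1.01.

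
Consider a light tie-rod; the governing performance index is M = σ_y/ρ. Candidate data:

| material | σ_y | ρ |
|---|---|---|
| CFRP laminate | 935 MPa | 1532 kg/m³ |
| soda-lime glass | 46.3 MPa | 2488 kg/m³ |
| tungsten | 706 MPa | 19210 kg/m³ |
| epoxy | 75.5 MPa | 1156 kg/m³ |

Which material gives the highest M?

CFRP laminate

Evaluate M for each candidate:
  CFRP laminate: M = 610 kN·m/kg
  epoxy: M = 65.3 kN·m/kg
  tungsten: M = 36.8 kN·m/kg
  soda-lime glass: M = 18.6 kN·m/kg
CFRP laminate has the largest M.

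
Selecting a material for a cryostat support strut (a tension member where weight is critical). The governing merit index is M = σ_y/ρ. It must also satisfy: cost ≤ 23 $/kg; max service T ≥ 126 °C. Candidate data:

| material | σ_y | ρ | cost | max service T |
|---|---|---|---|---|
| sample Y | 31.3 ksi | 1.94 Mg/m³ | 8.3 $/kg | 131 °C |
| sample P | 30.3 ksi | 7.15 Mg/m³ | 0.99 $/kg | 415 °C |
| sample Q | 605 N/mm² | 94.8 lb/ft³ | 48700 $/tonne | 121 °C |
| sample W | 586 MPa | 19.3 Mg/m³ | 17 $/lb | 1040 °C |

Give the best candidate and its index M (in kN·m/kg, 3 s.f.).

sample Y, M = 111 kN·m/kg

Screen on constraints: cost ≤ 23 $/kg; max service T ≥ 126 °C. Survivors: sample Y, sample P.
Normalizing units and computing the index:
  sample Y: σ_y = 215.8 MPa, ρ = 1940 kg/m³
  sample P: σ_y = 208.9 MPa, ρ = 7150 kg/m³
  sample Y: M = 111 kN·m/kg
  sample P: M = 29.2 kN·m/kg
Sample Y ranks first.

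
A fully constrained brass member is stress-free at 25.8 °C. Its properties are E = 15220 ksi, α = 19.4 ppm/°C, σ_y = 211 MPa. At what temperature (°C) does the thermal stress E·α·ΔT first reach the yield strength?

129 °C

E = 15220 ksi = 104.9 GPa.
E·α·ΔT = 211.0 MPa ⇒ ΔT = 211.0 / (104.9×10³ × 19.4×10⁻⁶) = 103.6 K.
T = 25.8 + 103.6 = 129.4 °C.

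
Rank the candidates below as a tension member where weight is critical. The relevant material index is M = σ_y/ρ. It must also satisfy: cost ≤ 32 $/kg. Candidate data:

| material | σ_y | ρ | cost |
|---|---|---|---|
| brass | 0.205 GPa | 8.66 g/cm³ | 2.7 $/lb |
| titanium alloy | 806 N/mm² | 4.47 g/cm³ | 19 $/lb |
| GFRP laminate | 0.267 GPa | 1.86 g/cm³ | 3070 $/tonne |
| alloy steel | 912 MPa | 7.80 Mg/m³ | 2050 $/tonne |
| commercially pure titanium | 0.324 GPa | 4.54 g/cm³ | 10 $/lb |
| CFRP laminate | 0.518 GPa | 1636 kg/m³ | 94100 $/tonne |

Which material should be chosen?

Screen on constraints: cost ≤ 32 $/kg. Survivors: brass, GFRP laminate, alloy steel, commercially pure titanium.
After converting to SI:
  brass: σ_y = 205.0 MPa, ρ = 8660 kg/m³
  GFRP laminate: σ_y = 267.0 MPa, ρ = 1860 kg/m³
  alloy steel: σ_y = 912.0 MPa, ρ = 7800 kg/m³
  commercially pure titanium: σ_y = 324.0 MPa, ρ = 4540 kg/m³
  GFRP laminate: M = 144 kN·m/kg
  alloy steel: M = 117 kN·m/kg
  commercially pure titanium: M = 71.4 kN·m/kg
  brass: M = 23.7 kN·m/kg
GFRP laminate has the largest M.

GFRP laminate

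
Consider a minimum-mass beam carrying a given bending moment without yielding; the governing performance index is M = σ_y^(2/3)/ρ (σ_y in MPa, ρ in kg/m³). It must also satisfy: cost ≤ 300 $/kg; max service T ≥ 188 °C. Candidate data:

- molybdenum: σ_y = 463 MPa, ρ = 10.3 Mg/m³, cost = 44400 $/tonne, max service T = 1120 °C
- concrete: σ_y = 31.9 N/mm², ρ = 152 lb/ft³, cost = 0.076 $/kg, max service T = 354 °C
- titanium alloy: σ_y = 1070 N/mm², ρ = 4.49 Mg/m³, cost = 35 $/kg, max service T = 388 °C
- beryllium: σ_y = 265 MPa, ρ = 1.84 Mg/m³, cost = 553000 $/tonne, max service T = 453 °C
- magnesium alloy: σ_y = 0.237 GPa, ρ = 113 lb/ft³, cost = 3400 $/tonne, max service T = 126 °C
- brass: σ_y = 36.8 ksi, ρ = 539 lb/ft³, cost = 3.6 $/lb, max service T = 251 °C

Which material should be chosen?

Screen on constraints: cost ≤ 300 $/kg; max service T ≥ 188 °C. Survivors: molybdenum, concrete, titanium alloy, brass.
Putting every candidate on a common basis:
  molybdenum: σ_y = 463.0 MPa, ρ = 10300 kg/m³
  concrete: σ_y = 31.90 MPa, ρ = 2435 kg/m³
  titanium alloy: σ_y = 1070 MPa, ρ = 4490 kg/m³
  brass: σ_y = 253.7 MPa, ρ = 8634 kg/m³
  titanium alloy: M = 23.3×10⁻³
  molybdenum: M = 5.81×10⁻³
  brass: M = 4.64×10⁻³
  concrete: M = 4.13×10⁻³
Highest index: titanium alloy.

titanium alloy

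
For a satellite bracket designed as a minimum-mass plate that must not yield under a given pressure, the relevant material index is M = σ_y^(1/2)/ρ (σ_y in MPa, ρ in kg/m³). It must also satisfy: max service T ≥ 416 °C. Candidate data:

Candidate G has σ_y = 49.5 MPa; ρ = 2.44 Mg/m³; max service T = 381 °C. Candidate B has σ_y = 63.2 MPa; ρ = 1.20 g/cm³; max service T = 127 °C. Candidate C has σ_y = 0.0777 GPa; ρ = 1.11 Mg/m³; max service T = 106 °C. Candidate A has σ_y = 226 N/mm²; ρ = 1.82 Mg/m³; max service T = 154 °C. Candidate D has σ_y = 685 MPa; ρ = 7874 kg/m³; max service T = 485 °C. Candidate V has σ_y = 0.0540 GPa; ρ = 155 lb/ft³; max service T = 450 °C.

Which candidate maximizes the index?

candidate D

Screen on constraints: max service T ≥ 416 °C. Survivors: candidate D, candidate V.
Normalizing units and computing the index:
  candidate D: σ_y = 685.0 MPa, ρ = 7874 kg/m³
  candidate V: σ_y = 54.00 MPa, ρ = 2483 kg/m³
  candidate D: M = 3.32×10⁻³
  candidate V: M = 2.96×10⁻³
Highest index: candidate D.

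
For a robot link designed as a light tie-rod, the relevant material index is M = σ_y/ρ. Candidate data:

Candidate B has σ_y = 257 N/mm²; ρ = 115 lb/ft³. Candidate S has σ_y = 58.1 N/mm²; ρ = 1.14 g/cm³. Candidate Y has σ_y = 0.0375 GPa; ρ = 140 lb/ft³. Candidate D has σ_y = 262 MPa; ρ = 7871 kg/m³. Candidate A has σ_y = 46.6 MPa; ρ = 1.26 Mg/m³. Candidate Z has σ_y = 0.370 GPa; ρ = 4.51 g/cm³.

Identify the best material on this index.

Normalizing units and computing the index:
  candidate B: σ_y = 257.0 MPa, ρ = 1842 kg/m³
  candidate S: σ_y = 58.10 MPa, ρ = 1140 kg/m³
  candidate Y: σ_y = 37.50 MPa, ρ = 2243 kg/m³
  candidate D: σ_y = 262.0 MPa, ρ = 7871 kg/m³
  candidate A: σ_y = 46.60 MPa, ρ = 1260 kg/m³
  candidate Z: σ_y = 370.0 MPa, ρ = 4510 kg/m³
  candidate B: M = 140 kN·m/kg
  candidate Z: M = 82.0 kN·m/kg
  candidate S: M = 51.0 kN·m/kg
  candidate A: M = 37.0 kN·m/kg
  candidate D: M = 33.3 kN·m/kg
  candidate Y: M = 16.7 kN·m/kg
Highest index: candidate B.

candidate B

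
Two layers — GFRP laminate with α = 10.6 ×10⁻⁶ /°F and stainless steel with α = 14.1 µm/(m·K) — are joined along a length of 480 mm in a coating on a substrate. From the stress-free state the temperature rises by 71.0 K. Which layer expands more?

GFRP laminate: α = 10.6×10⁻⁶/°F × 9/5 = 19.1×10⁻⁶/K.
α(GFRP laminate) = 19.1×10⁻⁶/K vs α(stainless steel) = 14.1×10⁻⁶/K.
Higher α expands more for the same ΔT: GFRP laminate.

GFRP laminate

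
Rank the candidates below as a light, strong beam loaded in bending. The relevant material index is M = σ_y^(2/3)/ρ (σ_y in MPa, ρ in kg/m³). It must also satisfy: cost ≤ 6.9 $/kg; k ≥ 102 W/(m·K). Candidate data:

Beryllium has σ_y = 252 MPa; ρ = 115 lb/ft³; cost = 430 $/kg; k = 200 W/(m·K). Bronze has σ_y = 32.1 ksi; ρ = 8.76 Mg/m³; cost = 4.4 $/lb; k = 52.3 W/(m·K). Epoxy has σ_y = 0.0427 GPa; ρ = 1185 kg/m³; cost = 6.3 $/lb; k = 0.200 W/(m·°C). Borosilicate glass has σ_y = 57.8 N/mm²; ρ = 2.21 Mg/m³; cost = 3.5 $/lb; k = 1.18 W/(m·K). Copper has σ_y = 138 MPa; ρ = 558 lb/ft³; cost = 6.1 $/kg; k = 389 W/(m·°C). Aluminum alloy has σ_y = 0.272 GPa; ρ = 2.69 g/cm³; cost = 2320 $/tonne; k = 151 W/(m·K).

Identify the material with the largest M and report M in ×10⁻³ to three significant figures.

aluminum alloy, M = 15.6×10⁻³

Screen on constraints: cost ≤ 6.9 $/kg; k ≥ 102 W/(m·K). Survivors: copper, aluminum alloy.
Convert each candidate to consistent units, then evaluate M:
  copper: σ_y = 138.0 MPa, ρ = 8938 kg/m³
  aluminum alloy: σ_y = 272.0 MPa, ρ = 2690 kg/m³
  aluminum alloy: M = 15.6×10⁻³
  copper: M = 2.99×10⁻³
Aluminum alloy ranks first.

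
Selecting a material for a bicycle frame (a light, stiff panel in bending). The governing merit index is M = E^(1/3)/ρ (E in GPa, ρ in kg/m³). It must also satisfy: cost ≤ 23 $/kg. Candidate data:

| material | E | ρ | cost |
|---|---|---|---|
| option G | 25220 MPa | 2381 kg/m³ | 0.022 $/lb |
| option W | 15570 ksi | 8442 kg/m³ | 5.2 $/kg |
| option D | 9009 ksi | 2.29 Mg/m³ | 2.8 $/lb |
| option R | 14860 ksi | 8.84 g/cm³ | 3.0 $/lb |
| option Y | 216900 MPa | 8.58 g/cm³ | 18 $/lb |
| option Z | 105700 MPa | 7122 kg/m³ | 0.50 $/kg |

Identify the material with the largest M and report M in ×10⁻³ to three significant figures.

Screen on constraints: cost ≤ 23 $/kg. Survivors: option G, option W, option D, option R, option Z.
Putting every candidate on a common basis:
  option G: E = 25.22 GPa, ρ = 2381 kg/m³
  option W: E = 107.4 GPa, ρ = 8442 kg/m³
  option D: E = 62.11 GPa, ρ = 2290 kg/m³
  option R: E = 102.5 GPa, ρ = 8840 kg/m³
  option Z: E = 105.7 GPa, ρ = 7122 kg/m³
  option D: M = 1.73×10⁻³
  option G: M = 1.23×10⁻³
  option Z: M = 0.664×10⁻³
  option W: M = 0.563×10⁻³
  option R: M = 0.529×10⁻³
Option D ranks first.

option D, M = 1.73×10⁻³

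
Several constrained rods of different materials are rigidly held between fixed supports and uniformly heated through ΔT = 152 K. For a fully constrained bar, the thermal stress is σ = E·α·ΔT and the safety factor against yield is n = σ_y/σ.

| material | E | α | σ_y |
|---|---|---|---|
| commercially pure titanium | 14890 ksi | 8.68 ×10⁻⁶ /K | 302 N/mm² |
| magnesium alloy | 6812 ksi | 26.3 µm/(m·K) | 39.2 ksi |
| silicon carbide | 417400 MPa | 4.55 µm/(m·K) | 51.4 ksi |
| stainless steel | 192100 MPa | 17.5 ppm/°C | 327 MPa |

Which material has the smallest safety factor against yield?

In consistent units (E in GPa, α in ×10⁻⁶/K, σ_y in MPa):
  commercially pure titanium: E = 102.7, α = 8.68, σ_y = 302.0 → σ = 135 MPa, n = 2.23
  magnesium alloy: E = 46.97, α = 26.3, σ_y = 270.3 → σ = 188 MPa, n = 1.44
  silicon carbide: E = 417.4, α = 4.55, σ_y = 354.4 → σ = 289 MPa, n = 1.23
  stainless steel: E = 192.1, α = 17.5, σ_y = 327.0 → σ = 511 MPa, n = 0.640
The minimum is stainless steel at n = 0.640.

stainless steel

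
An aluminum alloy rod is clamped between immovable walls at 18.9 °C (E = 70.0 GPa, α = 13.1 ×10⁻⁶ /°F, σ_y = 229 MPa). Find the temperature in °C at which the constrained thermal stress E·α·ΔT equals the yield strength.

158 °C

α = 13.1×10⁻⁶/°F × 9/5 = 23.6×10⁻⁶/K.
E·α·ΔT = 229.0 MPa ⇒ ΔT = 229.0 / (70.00×10³ × 23.6×10⁻⁶) = 138.7 K.
T = 18.9 + 138.7 = 157.6 °C.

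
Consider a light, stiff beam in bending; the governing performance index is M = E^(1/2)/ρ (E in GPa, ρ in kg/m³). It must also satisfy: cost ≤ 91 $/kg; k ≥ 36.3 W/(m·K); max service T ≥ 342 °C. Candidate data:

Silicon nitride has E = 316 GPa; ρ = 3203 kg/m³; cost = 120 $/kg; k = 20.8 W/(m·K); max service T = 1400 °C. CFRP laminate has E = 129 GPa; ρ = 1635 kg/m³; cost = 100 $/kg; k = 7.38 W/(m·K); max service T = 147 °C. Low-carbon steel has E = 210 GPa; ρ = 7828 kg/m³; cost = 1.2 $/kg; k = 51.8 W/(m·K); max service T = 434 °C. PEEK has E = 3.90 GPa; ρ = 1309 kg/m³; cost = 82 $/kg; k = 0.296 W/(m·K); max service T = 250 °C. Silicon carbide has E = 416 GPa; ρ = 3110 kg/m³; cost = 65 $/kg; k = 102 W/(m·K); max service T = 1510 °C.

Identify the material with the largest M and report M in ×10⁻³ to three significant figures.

Screen on constraints: cost ≤ 91 $/kg; k ≥ 36.3 W/(m·K); max service T ≥ 342 °C. Survivors: low-carbon steel, silicon carbide.
Computing M directly (units already consistent):
  silicon carbide: M = 6.56×10⁻³
  low-carbon steel: M = 1.85×10⁻³
Highest index: silicon carbide.

silicon carbide, M = 6.56×10⁻³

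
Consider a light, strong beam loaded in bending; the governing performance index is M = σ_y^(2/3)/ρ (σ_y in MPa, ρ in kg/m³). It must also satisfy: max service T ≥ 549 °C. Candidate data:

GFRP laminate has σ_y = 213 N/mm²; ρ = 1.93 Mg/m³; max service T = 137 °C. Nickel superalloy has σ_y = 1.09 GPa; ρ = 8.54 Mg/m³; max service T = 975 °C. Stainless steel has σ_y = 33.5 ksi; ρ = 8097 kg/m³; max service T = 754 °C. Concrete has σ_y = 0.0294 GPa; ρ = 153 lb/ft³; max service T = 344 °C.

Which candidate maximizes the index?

nickel superalloy

Screen on constraints: max service T ≥ 549 °C. Survivors: nickel superalloy, stainless steel.
Convert each candidate to consistent units, then evaluate M:
  nickel superalloy: σ_y = 1090 MPa, ρ = 8540 kg/m³
  stainless steel: σ_y = 231.0 MPa, ρ = 8097 kg/m³
  nickel superalloy: M = 12.4×10⁻³
  stainless steel: M = 4.65×10⁻³
Highest index: nickel superalloy.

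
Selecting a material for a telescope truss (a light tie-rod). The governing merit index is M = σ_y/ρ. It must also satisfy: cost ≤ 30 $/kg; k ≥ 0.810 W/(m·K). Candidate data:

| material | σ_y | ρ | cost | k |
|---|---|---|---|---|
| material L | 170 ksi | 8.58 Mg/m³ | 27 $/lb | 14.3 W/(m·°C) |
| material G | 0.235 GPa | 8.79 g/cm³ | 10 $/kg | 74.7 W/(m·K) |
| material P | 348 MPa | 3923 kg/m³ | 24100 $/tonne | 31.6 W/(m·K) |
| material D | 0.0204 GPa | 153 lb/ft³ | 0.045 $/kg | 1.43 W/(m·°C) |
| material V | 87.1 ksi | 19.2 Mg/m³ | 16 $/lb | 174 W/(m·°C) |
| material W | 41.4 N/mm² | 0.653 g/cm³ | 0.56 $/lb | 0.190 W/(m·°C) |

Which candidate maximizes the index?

Screen on constraints: cost ≤ 30 $/kg; k ≥ 0.810 W/(m·K). Survivors: material G, material P, material D.
After converting to SI:
  material G: σ_y = 235.0 MPa, ρ = 8790 kg/m³
  material P: σ_y = 348.0 MPa, ρ = 3923 kg/m³
  material D: σ_y = 20.40 MPa, ρ = 2451 kg/m³
  material P: M = 88.7 kN·m/kg
  material G: M = 26.7 kN·m/kg
  material D: M = 8.32 kN·m/kg
Highest index: material P.

material P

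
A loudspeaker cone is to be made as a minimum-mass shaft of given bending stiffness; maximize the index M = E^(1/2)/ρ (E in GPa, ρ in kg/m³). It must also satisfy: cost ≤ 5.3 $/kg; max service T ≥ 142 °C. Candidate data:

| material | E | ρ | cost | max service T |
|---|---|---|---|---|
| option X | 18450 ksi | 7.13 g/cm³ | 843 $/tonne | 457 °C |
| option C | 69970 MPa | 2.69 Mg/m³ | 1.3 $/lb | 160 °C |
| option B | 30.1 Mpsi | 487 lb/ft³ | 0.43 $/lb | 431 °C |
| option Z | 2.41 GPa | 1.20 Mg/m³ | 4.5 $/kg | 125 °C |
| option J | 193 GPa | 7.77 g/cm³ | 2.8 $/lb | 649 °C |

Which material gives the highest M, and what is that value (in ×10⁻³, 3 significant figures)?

Screen on constraints: cost ≤ 5.3 $/kg; max service T ≥ 142 °C. Survivors: option X, option C, option B.
After converting to SI:
  option X: E = 127.2 GPa, ρ = 7130 kg/m³
  option C: E = 69.97 GPa, ρ = 2690 kg/m³
  option B: E = 207.5 GPa, ρ = 7801 kg/m³
  option C: M = 3.11×10⁻³
  option B: M = 1.85×10⁻³
  option X: M = 1.58×10⁻³
Option C has the largest M.

option C, M = 3.11×10⁻³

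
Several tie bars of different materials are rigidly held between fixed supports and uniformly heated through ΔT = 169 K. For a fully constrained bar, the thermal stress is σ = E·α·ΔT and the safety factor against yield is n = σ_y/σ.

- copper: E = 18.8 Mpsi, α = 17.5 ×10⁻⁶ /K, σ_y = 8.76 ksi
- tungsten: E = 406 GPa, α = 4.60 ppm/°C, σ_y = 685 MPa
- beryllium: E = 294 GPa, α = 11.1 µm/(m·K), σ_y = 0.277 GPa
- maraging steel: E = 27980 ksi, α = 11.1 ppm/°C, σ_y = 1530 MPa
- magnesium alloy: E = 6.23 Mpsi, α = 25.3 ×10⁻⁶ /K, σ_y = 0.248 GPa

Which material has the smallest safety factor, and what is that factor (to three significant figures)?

With everything in SI (GPa, ×10⁻⁶/K, MPa):
  copper: E = 129.6, α = 17.5, σ_y = 60.40 → σ = 383 MPa, n = 0.158
  tungsten: E = 406.0, α = 4.60, σ_y = 685.0 → σ = 316 MPa, n = 2.17
  beryllium: E = 294.0, α = 11.1, σ_y = 277.0 → σ = 552 MPa, n = 0.502
  maraging steel: E = 192.9, α = 11.1, σ_y = 1530 → σ = 362 MPa, n = 4.23
  magnesium alloy: E = 42.95, α = 25.3, σ_y = 248.0 → σ = 184 MPa, n = 1.35
The minimum is copper at n = 0.158.

copper, n = 0.158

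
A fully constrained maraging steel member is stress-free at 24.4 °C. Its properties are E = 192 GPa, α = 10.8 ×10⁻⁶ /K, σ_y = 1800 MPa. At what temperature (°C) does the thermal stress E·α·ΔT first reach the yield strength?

892 °C

E·α·ΔT = 1800 MPa ⇒ ΔT = 1800 / (192.0×10³ × 10.8×10⁻⁶) = 868.1 K.
T = 24.4 + 868.1 = 892.5 °C.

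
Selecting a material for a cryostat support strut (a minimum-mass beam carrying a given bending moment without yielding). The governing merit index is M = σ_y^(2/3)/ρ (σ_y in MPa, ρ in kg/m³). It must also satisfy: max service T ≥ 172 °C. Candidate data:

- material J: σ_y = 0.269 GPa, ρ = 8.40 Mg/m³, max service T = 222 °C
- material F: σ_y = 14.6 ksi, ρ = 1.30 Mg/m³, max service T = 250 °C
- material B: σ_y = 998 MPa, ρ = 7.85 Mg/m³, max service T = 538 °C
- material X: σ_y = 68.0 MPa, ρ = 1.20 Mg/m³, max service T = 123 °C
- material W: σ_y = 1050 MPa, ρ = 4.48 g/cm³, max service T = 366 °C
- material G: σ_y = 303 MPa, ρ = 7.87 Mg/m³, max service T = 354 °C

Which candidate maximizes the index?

Screen on constraints: max service T ≥ 172 °C. Survivors: material J, material F, material B, material W, material G.
In SI units:
  material J: σ_y = 269.0 MPa, ρ = 8400 kg/m³
  material F: σ_y = 100.7 MPa, ρ = 1300 kg/m³
  material B: σ_y = 998.0 MPa, ρ = 7850 kg/m³
  material W: σ_y = 1050 MPa, ρ = 4480 kg/m³
  material G: σ_y = 303.0 MPa, ρ = 7870 kg/m³
  material W: M = 23.1×10⁻³
  material F: M = 16.6×10⁻³
  material B: M = 12.7×10⁻³
  material G: M = 5.73×10⁻³
  material J: M = 4.96×10⁻³
Material W ranks first.

material W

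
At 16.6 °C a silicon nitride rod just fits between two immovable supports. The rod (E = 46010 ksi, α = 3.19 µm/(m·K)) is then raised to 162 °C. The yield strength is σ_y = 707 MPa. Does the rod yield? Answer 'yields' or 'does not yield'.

E = 46010 ksi = 317.2 GPa.
ΔT = 145.4 K. Constrained thermal stress σ = E·α·ΔT = 317.2×10³ MPa × 3.19×10⁻⁶ × 145.4 = 147 MPa (compressive).
Compare to σ_y = 707 MPa: σ < σ_y, so it does not yield.

does not yield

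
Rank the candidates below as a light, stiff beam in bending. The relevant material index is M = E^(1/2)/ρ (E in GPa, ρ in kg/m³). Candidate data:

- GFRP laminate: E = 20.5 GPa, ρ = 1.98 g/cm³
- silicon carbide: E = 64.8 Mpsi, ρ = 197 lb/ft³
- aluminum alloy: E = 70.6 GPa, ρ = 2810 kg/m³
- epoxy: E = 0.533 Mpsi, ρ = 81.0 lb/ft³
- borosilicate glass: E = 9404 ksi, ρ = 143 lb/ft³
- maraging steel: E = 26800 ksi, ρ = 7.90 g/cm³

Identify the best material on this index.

silicon carbide

Normalizing units and computing the index:
  GFRP laminate: E = 20.50 GPa, ρ = 1980 kg/m³
  silicon carbide: E = 446.8 GPa, ρ = 3156 kg/m³
  aluminum alloy: E = 70.60 GPa, ρ = 2810 kg/m³
  epoxy: E = 3.675 GPa, ρ = 1297 kg/m³
  borosilicate glass: E = 64.84 GPa, ρ = 2291 kg/m³
  maraging steel: E = 184.8 GPa, ρ = 7900 kg/m³
  silicon carbide: M = 6.70×10⁻³
  borosilicate glass: M = 3.52×10⁻³
  aluminum alloy: M = 2.99×10⁻³
  GFRP laminate: M = 2.29×10⁻³
  maraging steel: M = 1.72×10⁻³
  epoxy: M = 1.48×10⁻³
Silicon carbide ranks first.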